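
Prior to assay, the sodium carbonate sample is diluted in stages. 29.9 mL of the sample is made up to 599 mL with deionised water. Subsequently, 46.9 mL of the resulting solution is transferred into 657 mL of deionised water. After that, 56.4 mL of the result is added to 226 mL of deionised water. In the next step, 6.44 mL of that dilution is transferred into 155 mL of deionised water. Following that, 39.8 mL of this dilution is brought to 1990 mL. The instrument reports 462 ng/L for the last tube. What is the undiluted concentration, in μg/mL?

872 μg/mL

Overall dilution factor = 20.03 × 15.01 × 5.007 × 25.07 × 50 = 1.89 × 10⁶.
Original = 462 ng/L × 1.89 × 10⁶ = 8.72 × 10⁸ ng/L = 872 μg/mL.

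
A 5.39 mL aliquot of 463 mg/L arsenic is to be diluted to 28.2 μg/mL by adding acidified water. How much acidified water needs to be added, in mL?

28.2 μg/mL = 28.2 mg/L.
V₂ = C₁V₁/C₂ = 463 × 5.39 / 28.2 = 88.5 mL.
Diluent to add = V₂ − V₁ = 88.5 − 5.39 = 83.1 mL.

83.1 mL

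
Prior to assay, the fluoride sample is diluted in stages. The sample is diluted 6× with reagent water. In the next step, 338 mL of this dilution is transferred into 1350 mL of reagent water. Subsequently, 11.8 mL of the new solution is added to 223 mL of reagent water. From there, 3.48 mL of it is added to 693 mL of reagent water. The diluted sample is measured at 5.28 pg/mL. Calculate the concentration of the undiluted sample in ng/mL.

Overall dilution factor = 6 × 4.994 × 19.90 × 200.1 = 1.19 × 10⁵.
Original = 5.28 pg/mL × 1.19 × 10⁵ = 6.30 × 10⁵ pg/mL = 630 ng/mL.

630 ng/mL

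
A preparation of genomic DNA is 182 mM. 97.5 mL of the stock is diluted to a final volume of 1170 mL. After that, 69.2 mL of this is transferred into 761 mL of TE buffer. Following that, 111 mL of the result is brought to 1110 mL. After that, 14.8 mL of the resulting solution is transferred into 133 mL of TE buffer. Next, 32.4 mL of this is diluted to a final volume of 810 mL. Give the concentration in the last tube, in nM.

506 nM

Overall dilution factor = 12 × 12.00 × 10 × 9.986 × 25 = 3.59 × 10⁵.
182 mM / 3.59 × 10⁵ = 5.06 × 10⁻⁴ mM = 506 nM.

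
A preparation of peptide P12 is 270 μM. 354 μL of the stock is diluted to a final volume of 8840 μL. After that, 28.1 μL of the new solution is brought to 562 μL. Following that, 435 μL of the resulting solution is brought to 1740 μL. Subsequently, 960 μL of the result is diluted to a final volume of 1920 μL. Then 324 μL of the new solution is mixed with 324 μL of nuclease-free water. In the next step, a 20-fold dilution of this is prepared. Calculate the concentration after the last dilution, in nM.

Overall dilution factor = 24.97 × 20 × 4 × 2 × 2 × 20 = 1.60 × 10⁵.
270 μM / 1.60 × 10⁵ = 1.69 × 10⁻³ μM = 1.69 nM.

1.69 nM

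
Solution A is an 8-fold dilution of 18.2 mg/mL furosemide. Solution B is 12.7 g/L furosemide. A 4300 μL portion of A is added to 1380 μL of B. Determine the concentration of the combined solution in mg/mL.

4.81 mg/mL

C_A = 18.2 mg/mL / 8 = 2.27 mg/mL.
C_B = 12.7 g/L = 12.7 mg/mL.
C_mix = (C_A·V_A + C_B·V_B)/(V_A + V_B) = (2.27×4300 + 12.7×1380) / 5680 = 4.81 mg/mL.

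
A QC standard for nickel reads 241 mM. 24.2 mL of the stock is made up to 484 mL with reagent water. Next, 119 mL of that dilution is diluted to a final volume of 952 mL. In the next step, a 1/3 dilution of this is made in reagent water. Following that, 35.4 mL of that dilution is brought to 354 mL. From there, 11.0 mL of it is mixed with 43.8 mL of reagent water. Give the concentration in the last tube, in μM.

Overall dilution factor = 20 × 8 × 3 × 10 × 4.982 = 2.39 × 10⁴.
241 mM / 2.39 × 10⁴ = 0.0101 mM = 10.1 μM.

10.1 μM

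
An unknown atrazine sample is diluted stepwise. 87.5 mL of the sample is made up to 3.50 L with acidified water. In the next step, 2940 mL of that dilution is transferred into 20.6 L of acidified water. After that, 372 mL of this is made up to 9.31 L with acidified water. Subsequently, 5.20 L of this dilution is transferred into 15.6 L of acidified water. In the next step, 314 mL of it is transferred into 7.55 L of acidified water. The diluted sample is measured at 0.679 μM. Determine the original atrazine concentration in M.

0.545 M

Overall dilution factor = 40 × 8.007 × 25.03 × 4 × 25.04 = 8.03 × 10⁵.
Original = 0.679 μM × 8.03 × 10⁵ = 5.45 × 10⁵ μM = 0.545 M.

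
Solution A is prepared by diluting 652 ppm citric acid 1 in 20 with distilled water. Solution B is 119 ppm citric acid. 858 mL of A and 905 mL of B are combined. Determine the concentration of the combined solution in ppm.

77.0 ppm

C_A = 652 ppm / 20 = 32.6 ppm.
C_mix = (C_A·V_A + C_B·V_B)/(V_A + V_B) = (32.6×858 + 119×905) / 1763 = 77.0 ppm.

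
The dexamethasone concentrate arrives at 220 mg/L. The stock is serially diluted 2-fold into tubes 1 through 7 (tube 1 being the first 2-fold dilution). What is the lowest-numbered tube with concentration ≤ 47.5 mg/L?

tube 3

Tube n has concentration 220 mg/L / 2ⁿ.
Need 2ⁿ ≥ 220 mg/L / 47.5 mg/L = 4.63, so n ≥ 2.21.
First such tube: n = 3.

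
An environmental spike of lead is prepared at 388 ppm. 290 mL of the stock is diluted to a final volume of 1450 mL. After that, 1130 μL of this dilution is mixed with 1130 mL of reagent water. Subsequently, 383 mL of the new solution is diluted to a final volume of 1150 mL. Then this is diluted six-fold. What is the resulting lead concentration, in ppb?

4.30 ppb

Overall dilution factor = 5 × 1001 × 3.003 × 6 = 9.02 × 10⁴.
388 ppm / 9.02 × 10⁴ = 4.30 × 10⁻³ ppm = 4.30 ppb.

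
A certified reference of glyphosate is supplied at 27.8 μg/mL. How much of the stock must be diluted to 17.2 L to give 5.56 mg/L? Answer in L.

5.56 mg/L = 5.56 μg/mL.
V₁ = C₂V₂/C₁ = 5.56 × 17.2 / 27.8 = 3.44 L.

3.44 L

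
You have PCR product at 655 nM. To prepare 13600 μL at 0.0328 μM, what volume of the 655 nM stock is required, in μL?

0.0328 μM = 32.8 nM.
V₁ = C₂V₂/C₁ = 32.8 × 13600 / 655 = 681 μL.

681 μL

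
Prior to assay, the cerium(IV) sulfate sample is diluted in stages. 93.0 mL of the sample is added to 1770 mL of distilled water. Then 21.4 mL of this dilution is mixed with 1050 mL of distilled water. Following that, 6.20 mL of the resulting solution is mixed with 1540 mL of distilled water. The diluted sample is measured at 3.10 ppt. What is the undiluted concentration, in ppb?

775 ppb

Overall dilution factor = 20.03 × 50.07 × 249.4 = 2.50 × 10⁵.
Original = 3.10 ppt × 2.50 × 10⁵ = 7.75 × 10⁵ ppt = 775 ppb.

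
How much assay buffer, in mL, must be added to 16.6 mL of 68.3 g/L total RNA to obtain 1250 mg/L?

890 mL

1250 mg/L = 1.25 g/L.
V₂ = C₁V₁/C₂ = 68.3 × 16.6 / 1.25 = 907 mL.
Diluent to add = V₂ − V₁ = 907 − 16.6 = 890 mL.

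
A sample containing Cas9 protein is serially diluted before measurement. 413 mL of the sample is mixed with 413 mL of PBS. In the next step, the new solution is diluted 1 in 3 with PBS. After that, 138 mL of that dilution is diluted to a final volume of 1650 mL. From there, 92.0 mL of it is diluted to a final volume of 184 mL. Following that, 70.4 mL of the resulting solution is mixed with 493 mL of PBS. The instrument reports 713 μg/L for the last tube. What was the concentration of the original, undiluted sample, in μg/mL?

Overall dilution factor = 2 × 3 × 11.96 × 2 × 8.003 = 1148.
Original = 713 μg/L × 1148 = 8.19 × 10⁵ μg/L = 819 μg/mL.

819 μg/mL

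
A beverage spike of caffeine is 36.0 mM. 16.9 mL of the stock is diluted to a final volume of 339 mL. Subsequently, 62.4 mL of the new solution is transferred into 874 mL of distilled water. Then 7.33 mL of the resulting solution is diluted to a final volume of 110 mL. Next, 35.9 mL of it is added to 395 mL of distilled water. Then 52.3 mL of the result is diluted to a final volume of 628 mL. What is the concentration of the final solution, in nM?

Overall dilution factor = 20.06 × 15.01 × 15.01 × 12.00 × 12.01 = 6.51 × 10⁵.
36.0 mM / 6.51 × 10⁵ = 5.53 × 10⁻⁵ mM = 55.3 nM.

55.3 nM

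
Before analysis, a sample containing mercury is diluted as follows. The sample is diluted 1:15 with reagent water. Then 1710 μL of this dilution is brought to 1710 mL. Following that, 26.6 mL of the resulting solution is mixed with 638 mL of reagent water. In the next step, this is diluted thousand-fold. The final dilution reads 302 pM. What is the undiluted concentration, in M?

0.113 M

Overall dilution factor = 15 × 1000 × 24.98 × 1000 = 3.75 × 10⁸.
Original = 302 pM × 3.75 × 10⁸ = 1.13 × 10¹¹ pM = 0.113 M.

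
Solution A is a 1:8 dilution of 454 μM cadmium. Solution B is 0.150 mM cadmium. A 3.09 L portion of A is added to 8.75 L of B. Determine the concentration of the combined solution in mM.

0.126 mM

C_A = 454 μM / 8 = 56.8 μM.
C_B = 0.150 mM = 150 μM.
C_mix = (C_A·V_A + C_B·V_B)/(V_A + V_B) = (56.8×3.09 + 150×8.75) / 11.84 = 126 μM = 0.126 mM.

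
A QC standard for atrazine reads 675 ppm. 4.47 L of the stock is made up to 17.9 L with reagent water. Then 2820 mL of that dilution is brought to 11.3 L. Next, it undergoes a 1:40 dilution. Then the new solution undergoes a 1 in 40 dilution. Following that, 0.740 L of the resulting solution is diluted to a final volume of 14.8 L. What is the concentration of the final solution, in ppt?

Overall dilution factor = 4.004 × 4.007 × 40 × 40 × 20 = 5.13 × 10⁵.
675 ppm / 5.13 × 10⁵ = 1.31 × 10⁻³ ppm = 1310 ppt.

1310 ppt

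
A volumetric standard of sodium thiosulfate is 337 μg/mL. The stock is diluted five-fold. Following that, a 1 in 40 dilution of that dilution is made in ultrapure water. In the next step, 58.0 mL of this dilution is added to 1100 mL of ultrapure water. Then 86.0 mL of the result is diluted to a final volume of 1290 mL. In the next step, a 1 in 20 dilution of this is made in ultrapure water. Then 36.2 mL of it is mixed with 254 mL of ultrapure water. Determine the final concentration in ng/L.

Overall dilution factor = 5 × 40 × 19.97 × 15 × 20 × 8.017 = 9.60 × 10⁶.
337 μg/mL / 9.60 × 10⁶ = 3.51 × 10⁻⁵ μg/mL = 35.1 ng/L.

35.1 ng/L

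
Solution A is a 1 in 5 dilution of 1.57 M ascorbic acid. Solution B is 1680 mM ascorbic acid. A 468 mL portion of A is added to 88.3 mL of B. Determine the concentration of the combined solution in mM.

C_A = 1.57 M / 5 = 0.314 M.
C_B = 1680 mM = 1.68 M.
C_mix = (C_A·V_A + C_B·V_B)/(V_A + V_B) = (0.314×468 + 1.68×88.3) / 556.3 = 0.531 M = 531 mM.

531 mM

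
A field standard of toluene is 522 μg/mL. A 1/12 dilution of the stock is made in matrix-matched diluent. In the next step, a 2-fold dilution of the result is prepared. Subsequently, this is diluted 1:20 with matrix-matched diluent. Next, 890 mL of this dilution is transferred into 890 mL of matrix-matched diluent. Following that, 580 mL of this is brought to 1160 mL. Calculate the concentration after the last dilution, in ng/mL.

Overall dilution factor = 12 × 2 × 20 × 2 × 2 = 1920.
522 μg/mL / 1920 = 0.272 μg/mL = 272 ng/mL.

272 ng/mL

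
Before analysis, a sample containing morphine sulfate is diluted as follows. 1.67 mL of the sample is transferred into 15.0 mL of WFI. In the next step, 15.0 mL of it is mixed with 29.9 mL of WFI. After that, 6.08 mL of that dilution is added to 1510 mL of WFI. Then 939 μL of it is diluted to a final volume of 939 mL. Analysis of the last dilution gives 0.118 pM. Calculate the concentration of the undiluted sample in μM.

0.879 μM

Overall dilution factor = 9.982 × 2.993 × 249.4 × 1000 = 7.45 × 10⁶.
Original = 0.118 pM × 7.45 × 10⁶ = 8.79 × 10⁵ pM = 0.879 μM.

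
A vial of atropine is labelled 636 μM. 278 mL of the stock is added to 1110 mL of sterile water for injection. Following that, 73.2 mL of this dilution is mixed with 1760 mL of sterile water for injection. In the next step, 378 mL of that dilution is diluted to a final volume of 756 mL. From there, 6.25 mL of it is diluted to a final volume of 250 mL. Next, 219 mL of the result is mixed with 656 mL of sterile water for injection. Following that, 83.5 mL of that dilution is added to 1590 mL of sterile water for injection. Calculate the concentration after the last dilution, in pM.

794 pM

Overall dilution factor = 4.993 × 25.04 × 2 × 40 × 3.995 × 20.04 = 8.01 × 10⁵.
636 μM / 8.01 × 10⁵ = 7.94 × 10⁻⁴ μM = 794 pM.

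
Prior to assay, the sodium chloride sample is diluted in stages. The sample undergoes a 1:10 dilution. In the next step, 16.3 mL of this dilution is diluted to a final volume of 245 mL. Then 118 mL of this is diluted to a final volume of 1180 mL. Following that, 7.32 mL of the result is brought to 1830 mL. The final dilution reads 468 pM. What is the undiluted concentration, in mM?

0.176 mM

Overall dilution factor = 10 × 15.03 × 10 × 250 = 3.76 × 10⁵.
Original = 468 pM × 3.76 × 10⁵ = 1.76 × 10⁸ pM = 0.176 mM.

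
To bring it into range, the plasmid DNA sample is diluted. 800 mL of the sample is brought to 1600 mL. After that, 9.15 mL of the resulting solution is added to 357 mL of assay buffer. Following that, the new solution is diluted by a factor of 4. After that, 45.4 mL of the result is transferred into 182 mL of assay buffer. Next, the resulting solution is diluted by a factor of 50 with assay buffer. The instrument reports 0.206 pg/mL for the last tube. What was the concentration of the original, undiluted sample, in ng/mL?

Overall dilution factor = 2 × 40.02 × 4 × 5.009 × 50 = 8.02 × 10⁴.
Original = 0.206 pg/mL × 8.02 × 10⁴ = 1.65 × 10⁴ pg/mL = 16.5 ng/mL.

16.5 ng/mL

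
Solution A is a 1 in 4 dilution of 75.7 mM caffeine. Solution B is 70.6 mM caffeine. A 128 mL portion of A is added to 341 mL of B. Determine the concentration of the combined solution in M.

C_A = 75.7 mM / 4 = 18.9 mM.
C_mix = (C_A·V_A + C_B·V_B)/(V_A + V_B) = (18.9×128 + 70.6×341) / 469.0 = 56.5 mM = 0.0565 M.

0.0565 M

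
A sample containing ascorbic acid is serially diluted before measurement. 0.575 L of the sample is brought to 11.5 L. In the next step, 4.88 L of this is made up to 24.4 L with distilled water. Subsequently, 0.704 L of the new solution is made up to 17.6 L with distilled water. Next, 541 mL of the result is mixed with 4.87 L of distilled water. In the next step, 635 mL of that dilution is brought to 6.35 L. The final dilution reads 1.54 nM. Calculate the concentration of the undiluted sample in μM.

385 μM

Overall dilution factor = 20 × 5 × 25 × 10.00 × 10 = 2.50 × 10⁵.
Original = 1.54 nM × 2.50 × 10⁵ = 3.85 × 10⁵ nM = 385 μM.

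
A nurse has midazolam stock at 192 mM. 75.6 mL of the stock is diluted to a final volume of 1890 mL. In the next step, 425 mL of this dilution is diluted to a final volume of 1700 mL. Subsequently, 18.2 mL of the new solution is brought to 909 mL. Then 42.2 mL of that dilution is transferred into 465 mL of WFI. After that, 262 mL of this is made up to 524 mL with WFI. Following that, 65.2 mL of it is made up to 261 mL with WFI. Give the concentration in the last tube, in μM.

0.400 μM

Overall dilution factor = 25 × 4 × 49.95 × 12.02 × 2 × 4.003 = 4.81 × 10⁵.
192 mM / 4.81 × 10⁵ = 4.00 × 10⁻⁴ mM = 0.400 μM.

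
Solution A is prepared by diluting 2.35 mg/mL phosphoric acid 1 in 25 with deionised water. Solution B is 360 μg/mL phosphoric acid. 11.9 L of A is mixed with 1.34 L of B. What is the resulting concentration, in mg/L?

C_A = 2.35 mg/mL / 25 = 0.0940 mg/mL.
C_B = 360 μg/mL = 0.360 mg/mL.
C_mix = (C_A·V_A + C_B·V_B)/(V_A + V_B) = (0.0940×11.9 + 0.360×1.34) / 13.24 = 0.121 mg/mL = 121 mg/L.

121 mg/L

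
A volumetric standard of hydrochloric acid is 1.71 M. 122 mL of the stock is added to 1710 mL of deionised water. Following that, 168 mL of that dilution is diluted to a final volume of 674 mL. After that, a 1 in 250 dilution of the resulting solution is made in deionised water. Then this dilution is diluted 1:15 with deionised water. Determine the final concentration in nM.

Overall dilution factor = 15.02 × 4.012 × 250 × 15 = 2.26 × 10⁵.
1.71 M / 2.26 × 10⁵ = 7.57 × 10⁻⁶ M = 7570 nM.

7570 nM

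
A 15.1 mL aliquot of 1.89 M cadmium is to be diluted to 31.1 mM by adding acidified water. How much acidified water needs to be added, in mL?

31.1 mM = 0.0311 M.
V₂ = C₁V₁/C₂ = 1.89 × 15.1 / 0.0311 = 918 mL.
Diluent to add = V₂ − V₁ = 918 − 15.1 = 903 mL.

903 mL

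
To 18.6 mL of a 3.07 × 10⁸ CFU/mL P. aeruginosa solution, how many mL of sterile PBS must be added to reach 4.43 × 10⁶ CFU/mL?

1270 mL

V₂ = C₁V₁/C₂ = 3.07 × 10⁸ × 18.6 / 4.43 × 10⁶ = 1289 mL.
Diluent to add = V₂ − V₁ = 1289 − 18.6 = 1270 mL.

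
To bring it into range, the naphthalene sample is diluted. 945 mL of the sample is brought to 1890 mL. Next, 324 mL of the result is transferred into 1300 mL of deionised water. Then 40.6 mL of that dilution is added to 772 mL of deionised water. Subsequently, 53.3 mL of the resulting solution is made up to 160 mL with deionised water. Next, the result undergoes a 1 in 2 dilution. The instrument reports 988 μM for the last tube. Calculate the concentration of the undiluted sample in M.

Overall dilution factor = 2 × 5.012 × 20.01 × 3.002 × 2 = 1205.
Original = 988 μM × 1205 = 1.19 × 10⁶ μM = 1.19 M.

1.19 M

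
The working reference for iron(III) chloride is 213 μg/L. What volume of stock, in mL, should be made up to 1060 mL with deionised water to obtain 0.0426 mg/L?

0.0426 mg/L = 42.6 μg/L.
V₁ = C₂V₂/C₁ = 42.6 × 1060 / 213 = 212 mL.

212 mL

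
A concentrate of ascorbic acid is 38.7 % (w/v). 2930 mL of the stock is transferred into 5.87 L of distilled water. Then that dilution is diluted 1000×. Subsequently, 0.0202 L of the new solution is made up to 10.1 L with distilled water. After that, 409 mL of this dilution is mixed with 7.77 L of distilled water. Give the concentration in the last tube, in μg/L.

Overall dilution factor = 3.003 × 1000 × 500 × 20.00 = 3.00 × 10⁷.
38.7 % (w/v) / 3.00 × 10⁷ = 1.29 × 10⁻⁶ % (w/v) = 12.9 μg/L.

12.9 μg/L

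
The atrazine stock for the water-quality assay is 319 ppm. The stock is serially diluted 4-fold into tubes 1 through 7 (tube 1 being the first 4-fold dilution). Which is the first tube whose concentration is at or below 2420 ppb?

tube 4

Tube n has concentration 319 ppm / 4ⁿ.
Need 4ⁿ ≥ 319 ppm / 2420 ppb = 132, so n ≥ 3.52.
First such tube: n = 4.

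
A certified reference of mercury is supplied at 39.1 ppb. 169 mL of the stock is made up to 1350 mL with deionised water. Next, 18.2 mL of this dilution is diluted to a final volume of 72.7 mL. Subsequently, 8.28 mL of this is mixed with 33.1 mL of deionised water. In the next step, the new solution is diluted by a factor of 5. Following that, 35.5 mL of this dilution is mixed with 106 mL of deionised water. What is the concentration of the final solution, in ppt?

12.3 ppt

Overall dilution factor = 7.988 × 3.995 × 4.998 × 5 × 3.986 = 3178.
39.1 ppb / 3178 = 0.0123 ppb = 12.3 ppt.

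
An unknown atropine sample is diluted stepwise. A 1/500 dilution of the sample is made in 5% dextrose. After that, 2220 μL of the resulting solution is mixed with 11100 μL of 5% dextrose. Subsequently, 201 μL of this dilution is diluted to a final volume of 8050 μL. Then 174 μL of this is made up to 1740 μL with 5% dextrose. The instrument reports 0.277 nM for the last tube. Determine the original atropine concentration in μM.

333 μM

Overall dilution factor = 500 × 6 × 40.05 × 10 = 1.20 × 10⁶.
Original = 0.277 nM × 1.20 × 10⁶ = 3.33 × 10⁵ nM = 333 μM.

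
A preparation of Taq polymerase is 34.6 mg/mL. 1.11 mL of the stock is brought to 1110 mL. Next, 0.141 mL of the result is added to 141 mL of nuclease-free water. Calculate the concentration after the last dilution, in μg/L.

34.6 μg/L

Overall dilution factor = 1000 × 1001 = 1.00 × 10⁶.
34.6 mg/mL / 1.00 × 10⁶ = 3.46 × 10⁻⁵ mg/mL = 34.6 μg/L.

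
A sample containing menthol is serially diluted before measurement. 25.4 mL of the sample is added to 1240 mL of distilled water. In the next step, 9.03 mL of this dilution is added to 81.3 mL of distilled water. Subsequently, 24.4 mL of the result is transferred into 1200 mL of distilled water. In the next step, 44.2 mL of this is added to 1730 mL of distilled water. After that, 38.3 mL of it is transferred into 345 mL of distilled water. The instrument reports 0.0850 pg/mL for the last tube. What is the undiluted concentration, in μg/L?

Overall dilution factor = 49.82 × 10.00 × 50.18 × 40.14 × 10.01 = 1.00 × 10⁷.
Original = 0.0850 pg/mL × 1.00 × 10⁷ = 8.54 × 10⁵ pg/mL = 854 μg/L.

854 μg/L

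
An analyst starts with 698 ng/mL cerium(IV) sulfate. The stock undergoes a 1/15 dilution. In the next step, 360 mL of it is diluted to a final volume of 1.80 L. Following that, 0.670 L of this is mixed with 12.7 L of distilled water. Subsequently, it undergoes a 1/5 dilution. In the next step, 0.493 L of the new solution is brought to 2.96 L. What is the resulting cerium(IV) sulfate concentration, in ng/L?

15.5 ng/L

Overall dilution factor = 15 × 5 × 19.96 × 5 × 6.004 = 4.49 × 10⁴.
698 ng/mL / 4.49 × 10⁴ = 0.0155 ng/mL = 15.5 ng/L.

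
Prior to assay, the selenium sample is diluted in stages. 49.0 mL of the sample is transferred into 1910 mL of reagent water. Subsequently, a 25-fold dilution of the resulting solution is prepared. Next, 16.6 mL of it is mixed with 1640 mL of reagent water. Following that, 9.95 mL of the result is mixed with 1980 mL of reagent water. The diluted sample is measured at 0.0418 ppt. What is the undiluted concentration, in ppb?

834 ppb

Overall dilution factor = 39.98 × 25 × 99.80 × 200.0 = 1.99 × 10⁷.
Original = 0.0418 ppt × 1.99 × 10⁷ = 8.34 × 10⁵ ppt = 834 ppb.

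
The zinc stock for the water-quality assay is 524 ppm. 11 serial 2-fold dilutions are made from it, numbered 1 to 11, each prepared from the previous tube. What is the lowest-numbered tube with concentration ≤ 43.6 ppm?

Tube n has concentration 524 ppm / 2ⁿ.
Need 2ⁿ ≥ 524 ppm / 43.6 ppm = 12.0, so n ≥ 3.59.
First such tube: n = 4.

tube 4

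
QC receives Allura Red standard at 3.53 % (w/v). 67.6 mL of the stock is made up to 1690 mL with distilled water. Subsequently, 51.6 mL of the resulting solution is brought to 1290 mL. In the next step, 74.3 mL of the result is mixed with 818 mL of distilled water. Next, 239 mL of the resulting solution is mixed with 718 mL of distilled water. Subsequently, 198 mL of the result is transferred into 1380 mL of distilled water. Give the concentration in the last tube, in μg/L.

147 μg/L

Overall dilution factor = 25 × 25 × 12.01 × 4.004 × 7.970 = 2.40 × 10⁵.
3.53 % (w/v) / 2.40 × 10⁵ = 1.47 × 10⁻⁵ % (w/v) = 147 μg/L.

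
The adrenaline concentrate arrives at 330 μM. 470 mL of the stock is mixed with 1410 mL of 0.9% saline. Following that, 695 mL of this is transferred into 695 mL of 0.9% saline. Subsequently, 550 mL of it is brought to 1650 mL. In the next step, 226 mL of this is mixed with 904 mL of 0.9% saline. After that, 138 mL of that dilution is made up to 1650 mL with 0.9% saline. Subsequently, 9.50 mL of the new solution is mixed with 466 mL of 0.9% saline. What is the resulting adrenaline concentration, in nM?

Overall dilution factor = 4 × 2 × 3 × 5 × 11.96 × 50.05 = 7.18 × 10⁴.
330 μM / 7.18 × 10⁴ = 4.60 × 10⁻³ μM = 4.60 nM.

4.60 nM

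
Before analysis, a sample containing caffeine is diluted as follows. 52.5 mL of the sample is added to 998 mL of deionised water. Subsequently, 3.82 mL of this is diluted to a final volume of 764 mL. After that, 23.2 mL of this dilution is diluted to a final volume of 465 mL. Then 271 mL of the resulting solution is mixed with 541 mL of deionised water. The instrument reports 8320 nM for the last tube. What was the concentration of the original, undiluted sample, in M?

Overall dilution factor = 20.01 × 200 × 20.04 × 2.996 = 2.40 × 10⁵.
Original = 8320 nM × 2.40 × 10⁵ = 2.00 × 10⁹ nM = 2.00 M.

2.00 M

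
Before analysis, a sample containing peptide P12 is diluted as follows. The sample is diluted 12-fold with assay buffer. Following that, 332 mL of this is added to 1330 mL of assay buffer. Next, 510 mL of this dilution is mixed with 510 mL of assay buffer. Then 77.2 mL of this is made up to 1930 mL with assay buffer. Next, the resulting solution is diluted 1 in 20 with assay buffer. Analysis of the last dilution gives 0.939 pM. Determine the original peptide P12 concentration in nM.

56.4 nM

Overall dilution factor = 12 × 5.006 × 2 × 25 × 20 = 6.01 × 10⁴.
Original = 0.939 pM × 6.01 × 10⁴ = 5.64 × 10⁴ pM = 56.4 nM.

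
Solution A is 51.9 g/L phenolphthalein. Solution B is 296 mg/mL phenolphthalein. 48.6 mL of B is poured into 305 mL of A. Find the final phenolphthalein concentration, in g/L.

85.4 g/L

C_B = 296 mg/mL = 296 g/L.
C_mix = (C_A·V_A + C_B·V_B)/(V_A + V_B) = (51.9×305 + 296×48.6) / 353.6 = 85.4 g/L.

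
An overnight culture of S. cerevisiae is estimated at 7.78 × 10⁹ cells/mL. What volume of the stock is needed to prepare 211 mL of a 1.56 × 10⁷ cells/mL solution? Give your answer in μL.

V₁ = C₂V₂/C₁ = 1.56 × 10⁷ × 211 / 7.78 × 10⁹ = 0.423 mL = 423 μL.

423 μL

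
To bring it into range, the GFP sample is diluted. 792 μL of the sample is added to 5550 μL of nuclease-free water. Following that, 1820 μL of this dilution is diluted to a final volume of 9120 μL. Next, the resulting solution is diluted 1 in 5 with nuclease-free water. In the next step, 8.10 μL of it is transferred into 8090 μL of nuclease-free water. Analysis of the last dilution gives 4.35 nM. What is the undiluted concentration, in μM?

Overall dilution factor = 8.008 × 5.011 × 5 × 999.8 = 2.01 × 10⁵.
Original = 4.35 nM × 2.01 × 10⁵ = 8.73 × 10⁵ nM = 873 μM.

873 μM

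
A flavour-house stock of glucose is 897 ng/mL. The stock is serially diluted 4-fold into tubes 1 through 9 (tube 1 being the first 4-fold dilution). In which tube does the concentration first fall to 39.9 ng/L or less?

tube 8

Tube n has concentration 897 ng/mL / 4ⁿ.
Need 4ⁿ ≥ 897 ng/mL / 39.9 ng/L = 2.25 × 10⁴, so n ≥ 7.23.
First such tube: n = 8.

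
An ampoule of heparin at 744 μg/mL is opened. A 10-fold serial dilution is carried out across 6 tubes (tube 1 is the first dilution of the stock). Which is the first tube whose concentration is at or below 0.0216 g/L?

Tube n has concentration 744 μg/mL / 10ⁿ.
Need 10ⁿ ≥ 744 μg/mL / 0.0216 g/L = 34.4, so n ≥ 1.54.
First such tube: n = 2.

tube 2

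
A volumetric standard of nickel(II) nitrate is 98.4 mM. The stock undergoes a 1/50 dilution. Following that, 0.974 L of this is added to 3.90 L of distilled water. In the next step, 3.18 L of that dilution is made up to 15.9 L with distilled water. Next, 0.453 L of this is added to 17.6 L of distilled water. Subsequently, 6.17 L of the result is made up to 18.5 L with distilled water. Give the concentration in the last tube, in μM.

0.658 μM

Overall dilution factor = 50 × 5.004 × 5 × 39.85 × 2.998 = 1.49 × 10⁵.
98.4 mM / 1.49 × 10⁵ = 6.58 × 10⁻⁴ mM = 0.658 μM.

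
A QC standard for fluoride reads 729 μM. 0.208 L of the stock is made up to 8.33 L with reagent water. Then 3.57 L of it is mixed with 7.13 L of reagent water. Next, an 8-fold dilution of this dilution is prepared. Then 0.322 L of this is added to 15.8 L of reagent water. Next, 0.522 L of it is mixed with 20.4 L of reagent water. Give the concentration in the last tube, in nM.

0.378 nM

Overall dilution factor = 40.05 × 2.997 × 8 × 50.07 × 40.08 = 1.93 × 10⁶.
729 μM / 1.93 × 10⁶ = 3.78 × 10⁻⁴ μM = 0.378 nM.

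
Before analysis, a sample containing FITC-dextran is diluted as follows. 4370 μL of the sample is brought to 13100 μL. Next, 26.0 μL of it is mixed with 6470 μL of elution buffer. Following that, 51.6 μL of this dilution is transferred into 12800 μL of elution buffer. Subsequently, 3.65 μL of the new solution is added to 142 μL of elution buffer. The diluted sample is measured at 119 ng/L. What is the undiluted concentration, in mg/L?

Overall dilution factor = 2.998 × 249.8 × 249.1 × 39.90 = 7.44 × 10⁶.
Original = 119 ng/L × 7.44 × 10⁶ = 8.86 × 10⁸ ng/L = 886 mg/L.

886 mg/L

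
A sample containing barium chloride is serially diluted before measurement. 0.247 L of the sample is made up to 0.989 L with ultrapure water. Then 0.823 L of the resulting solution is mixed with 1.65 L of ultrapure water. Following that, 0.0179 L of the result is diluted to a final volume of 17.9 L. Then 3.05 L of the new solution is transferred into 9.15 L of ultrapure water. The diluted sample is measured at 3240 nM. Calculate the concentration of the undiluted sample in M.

0.156 M

Overall dilution factor = 4.004 × 3.005 × 1000 × 4 = 4.81 × 10⁴.
Original = 3240 nM × 4.81 × 10⁴ = 1.56 × 10⁸ nM = 0.156 M.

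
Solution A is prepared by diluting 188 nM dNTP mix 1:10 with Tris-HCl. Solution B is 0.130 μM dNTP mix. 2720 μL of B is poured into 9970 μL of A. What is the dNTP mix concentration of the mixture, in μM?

C_A = 188 nM / 10 = 18.8 nM.
C_B = 0.130 μM = 130 nM.
C_mix = (C_A·V_A + C_B·V_B)/(V_A + V_B) = (18.8×9970 + 130×2720) / 12690 = 42.6 nM = 0.0426 μM.

0.0426 μM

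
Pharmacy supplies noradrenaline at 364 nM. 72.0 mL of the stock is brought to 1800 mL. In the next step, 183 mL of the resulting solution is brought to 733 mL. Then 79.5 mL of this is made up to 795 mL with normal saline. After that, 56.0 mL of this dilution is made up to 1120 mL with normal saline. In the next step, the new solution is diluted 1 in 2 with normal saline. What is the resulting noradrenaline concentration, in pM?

Overall dilution factor = 25 × 4.005 × 10 × 20 × 2 = 4.01 × 10⁴.
364 nM / 4.01 × 10⁴ = 9.09 × 10⁻³ nM = 9.09 pM.

9.09 pM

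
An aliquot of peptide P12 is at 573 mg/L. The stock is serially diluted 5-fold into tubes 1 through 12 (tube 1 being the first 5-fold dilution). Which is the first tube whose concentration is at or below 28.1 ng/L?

tube 11

Tube n has concentration 573 mg/L / 5ⁿ.
Need 5ⁿ ≥ 573 mg/L / 28.1 ng/L = 2.04 × 10⁷, so n ≥ 10.46.
First such tube: n = 11.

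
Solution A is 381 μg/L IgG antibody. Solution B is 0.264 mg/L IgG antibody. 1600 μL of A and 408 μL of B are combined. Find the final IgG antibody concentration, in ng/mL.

C_B = 0.264 mg/L = 264 μg/L.
C_mix = (C_A·V_A + C_B·V_B)/(V_A + V_B) = (381×1600 + 264×408) / 2008 = 357 μg/L = 357 ng/mL.

357 ng/mL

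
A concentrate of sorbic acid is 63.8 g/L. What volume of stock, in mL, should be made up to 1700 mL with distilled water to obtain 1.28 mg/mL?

34.1 mL

1.28 mg/mL = 1.28 g/L.
V₁ = C₂V₂/C₁ = 1.28 × 1700 / 63.8 = 34.1 mL.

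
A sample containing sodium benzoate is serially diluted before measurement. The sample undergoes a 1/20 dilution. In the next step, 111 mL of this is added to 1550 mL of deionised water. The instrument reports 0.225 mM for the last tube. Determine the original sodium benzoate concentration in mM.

67.3 mM

Overall dilution factor = 20 × 14.96 = 299.
Original = 0.225 mM × 299 = 67.3 mM.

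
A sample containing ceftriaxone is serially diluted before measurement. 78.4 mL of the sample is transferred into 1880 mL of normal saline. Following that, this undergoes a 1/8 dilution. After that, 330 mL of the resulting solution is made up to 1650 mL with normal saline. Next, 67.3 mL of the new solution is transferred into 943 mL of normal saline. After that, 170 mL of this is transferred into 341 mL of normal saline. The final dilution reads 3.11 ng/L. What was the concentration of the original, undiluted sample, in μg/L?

Overall dilution factor = 24.98 × 8 × 5 × 15.01 × 3.006 = 4.51 × 10⁴.
Original = 3.11 ng/L × 4.51 × 10⁴ = 1.40 × 10⁵ ng/L = 140 μg/L.

140 μg/L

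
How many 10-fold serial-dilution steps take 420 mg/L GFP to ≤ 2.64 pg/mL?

9

Need 10ⁿ ≥ 1.59 × 10⁸, so n ≥ log(1.59 × 10⁸)/log(10) = 8.20.
Minimum whole steps: n = 9.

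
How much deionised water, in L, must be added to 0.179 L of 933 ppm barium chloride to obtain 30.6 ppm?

5.28 L

V₂ = C₁V₁/C₂ = 933 × 0.179 / 30.6 = 5.46 L.
Diluent to add = V₂ − V₁ = 5.46 − 0.179 = 5.28 L.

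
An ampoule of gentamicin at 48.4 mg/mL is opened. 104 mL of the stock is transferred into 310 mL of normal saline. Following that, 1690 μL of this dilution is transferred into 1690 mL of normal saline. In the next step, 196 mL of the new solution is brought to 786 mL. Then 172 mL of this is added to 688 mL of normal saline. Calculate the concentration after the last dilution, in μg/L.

606 μg/L

Overall dilution factor = 3.981 × 1001 × 4.010 × 5 = 7.99 × 10⁴.
48.4 mg/mL / 7.99 × 10⁴ = 6.06 × 10⁻⁴ mg/mL = 606 μg/L.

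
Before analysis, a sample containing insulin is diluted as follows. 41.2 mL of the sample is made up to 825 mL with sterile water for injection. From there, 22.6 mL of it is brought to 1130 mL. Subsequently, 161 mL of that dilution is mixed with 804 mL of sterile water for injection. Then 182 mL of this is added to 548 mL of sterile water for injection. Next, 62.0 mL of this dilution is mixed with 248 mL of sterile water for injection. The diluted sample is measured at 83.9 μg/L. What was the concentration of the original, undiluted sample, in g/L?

10.1 g/L

Overall dilution factor = 20.02 × 50 × 5.994 × 4.011 × 5 = 1.20 × 10⁵.
Original = 83.9 μg/L × 1.20 × 10⁵ = 1.01 × 10⁷ μg/L = 10.1 g/L.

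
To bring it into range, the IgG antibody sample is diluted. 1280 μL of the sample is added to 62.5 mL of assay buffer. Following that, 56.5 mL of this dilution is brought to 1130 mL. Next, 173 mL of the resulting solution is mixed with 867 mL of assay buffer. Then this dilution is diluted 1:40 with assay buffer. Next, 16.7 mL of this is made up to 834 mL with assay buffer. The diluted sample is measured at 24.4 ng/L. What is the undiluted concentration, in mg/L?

292 mg/L

Overall dilution factor = 49.83 × 20 × 6.012 × 40 × 49.94 = 1.20 × 10⁷.
Original = 24.4 ng/L × 1.20 × 10⁷ = 2.92 × 10⁸ ng/L = 292 mg/L.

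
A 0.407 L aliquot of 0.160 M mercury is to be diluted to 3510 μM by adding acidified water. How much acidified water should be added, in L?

3510 μM = 3.51 × 10⁻³ M.
V₂ = C₁V₁/C₂ = 0.160 × 0.407 / 3.51 × 10⁻³ = 18.6 L.
Diluent to add = V₂ − V₁ = 18.6 − 0.407 = 18.1 L.

18.1 L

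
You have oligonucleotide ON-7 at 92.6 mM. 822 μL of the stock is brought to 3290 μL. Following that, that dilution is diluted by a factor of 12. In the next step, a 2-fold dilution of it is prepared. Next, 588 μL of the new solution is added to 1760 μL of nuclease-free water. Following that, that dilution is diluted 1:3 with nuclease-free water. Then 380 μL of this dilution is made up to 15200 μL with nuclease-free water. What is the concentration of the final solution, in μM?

2.01 μM

Overall dilution factor = 4.002 × 12 × 2 × 3.993 × 3 × 40 = 4.60 × 10⁴.
92.6 mM / 4.60 × 10⁴ = 2.01 × 10⁻³ mM = 2.01 μM.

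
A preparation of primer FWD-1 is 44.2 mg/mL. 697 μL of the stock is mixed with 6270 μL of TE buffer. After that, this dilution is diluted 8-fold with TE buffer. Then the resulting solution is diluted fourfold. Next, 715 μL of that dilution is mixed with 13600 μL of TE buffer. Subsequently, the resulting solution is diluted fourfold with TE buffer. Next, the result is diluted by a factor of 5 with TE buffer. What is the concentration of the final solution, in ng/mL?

345 ng/mL

Overall dilution factor = 9.996 × 8 × 4 × 20.02 × 4 × 5 = 1.28 × 10⁵.
44.2 mg/mL / 1.28 × 10⁵ = 3.45 × 10⁻⁴ mg/mL = 345 ng/mL.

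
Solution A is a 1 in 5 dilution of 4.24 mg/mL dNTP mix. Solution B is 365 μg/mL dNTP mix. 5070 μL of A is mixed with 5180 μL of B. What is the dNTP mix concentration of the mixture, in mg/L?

604 mg/L

C_A = 4.24 mg/mL / 5 = 0.848 mg/mL.
C_B = 365 μg/mL = 0.365 mg/mL.
C_mix = (C_A·V_A + C_B·V_B)/(V_A + V_B) = (0.848×5070 + 0.365×5180) / 10250 = 0.604 mg/mL = 604 mg/L.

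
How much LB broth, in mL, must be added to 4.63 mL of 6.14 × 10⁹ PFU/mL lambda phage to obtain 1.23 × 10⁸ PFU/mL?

V₂ = C₁V₁/C₂ = 6.14 × 10⁹ × 4.63 / 1.23 × 10⁸ = 231 mL.
Diluent to add = V₂ − V₁ = 231 − 4.63 = 226 mL.

226 mL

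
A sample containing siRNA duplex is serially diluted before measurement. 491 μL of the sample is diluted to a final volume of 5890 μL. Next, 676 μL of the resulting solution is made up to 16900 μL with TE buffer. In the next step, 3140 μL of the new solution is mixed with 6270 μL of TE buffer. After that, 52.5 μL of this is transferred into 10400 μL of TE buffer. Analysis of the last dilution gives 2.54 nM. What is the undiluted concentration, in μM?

454 μM

Overall dilution factor = 12.00 × 25 × 2.997 × 199.1 = 1.79 × 10⁵.
Original = 2.54 nM × 1.79 × 10⁵ = 4.54 × 10⁵ nM = 454 μM.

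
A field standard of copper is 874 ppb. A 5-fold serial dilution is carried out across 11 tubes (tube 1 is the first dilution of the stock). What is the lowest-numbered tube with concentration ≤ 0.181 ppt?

tube 10

Tube n has concentration 874 ppb / 5ⁿ.
Need 5ⁿ ≥ 874 ppb / 0.181 ppt = 4.83 × 10⁶, so n ≥ 9.56.
First such tube: n = 10.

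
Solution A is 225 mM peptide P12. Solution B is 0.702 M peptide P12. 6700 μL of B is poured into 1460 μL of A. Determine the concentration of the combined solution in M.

0.617 M

C_B = 0.702 M = 702 mM.
C_mix = (C_A·V_A + C_B·V_B)/(V_A + V_B) = (225×1460 + 702×6700) / 8160 = 617 mM = 0.617 M.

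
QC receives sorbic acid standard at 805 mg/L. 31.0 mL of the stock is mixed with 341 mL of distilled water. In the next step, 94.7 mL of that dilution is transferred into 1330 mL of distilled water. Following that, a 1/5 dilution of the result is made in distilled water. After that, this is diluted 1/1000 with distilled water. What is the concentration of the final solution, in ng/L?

892 ng/L

Overall dilution factor = 12 × 15.04 × 5 × 1000 = 9.03 × 10⁵.
805 mg/L / 9.03 × 10⁵ = 8.92 × 10⁻⁴ mg/L = 892 ng/L.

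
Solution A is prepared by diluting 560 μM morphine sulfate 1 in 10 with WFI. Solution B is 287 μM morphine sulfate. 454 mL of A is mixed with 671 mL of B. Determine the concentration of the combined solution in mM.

0.194 mM

C_A = 560 μM / 10 = 56.0 μM.
C_mix = (C_A·V_A + C_B·V_B)/(V_A + V_B) = (56.0×454 + 287×671) / 1125 = 194 μM = 0.194 mM.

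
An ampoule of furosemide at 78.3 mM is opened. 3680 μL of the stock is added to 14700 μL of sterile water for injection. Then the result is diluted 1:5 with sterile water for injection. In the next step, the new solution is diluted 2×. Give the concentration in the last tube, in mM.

Overall dilution factor = 4.995 × 5 × 2 = 49.9.
78.3 mM / 49.9 = 1.57 mM.

1.57 mM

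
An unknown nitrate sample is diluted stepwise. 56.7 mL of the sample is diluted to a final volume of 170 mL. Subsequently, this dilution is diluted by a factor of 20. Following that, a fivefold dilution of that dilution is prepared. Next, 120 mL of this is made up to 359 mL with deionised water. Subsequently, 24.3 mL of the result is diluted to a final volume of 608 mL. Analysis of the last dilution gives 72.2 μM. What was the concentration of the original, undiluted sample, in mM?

Overall dilution factor = 2.998 × 20 × 5 × 2.992 × 25.02 = 2.24 × 10⁴.
Original = 72.2 μM × 2.24 × 10⁴ = 1.62 × 10⁶ μM = 1620 mM.

1620 mM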